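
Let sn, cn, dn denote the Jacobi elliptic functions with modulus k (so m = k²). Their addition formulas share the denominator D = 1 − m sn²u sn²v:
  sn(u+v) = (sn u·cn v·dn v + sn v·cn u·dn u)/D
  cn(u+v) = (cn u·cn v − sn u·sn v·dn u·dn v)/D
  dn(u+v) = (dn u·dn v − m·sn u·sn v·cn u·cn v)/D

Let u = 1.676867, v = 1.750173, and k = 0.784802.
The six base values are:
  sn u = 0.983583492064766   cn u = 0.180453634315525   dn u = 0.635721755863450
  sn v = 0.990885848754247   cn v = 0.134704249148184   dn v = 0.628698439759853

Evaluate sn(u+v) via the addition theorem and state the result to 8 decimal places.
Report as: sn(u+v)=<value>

m = k² = 0.615914179204
D = 1 − m·sn²u·sn²v = 0.4149541314212474
sn(u+v) = (sn u·cn v·dn v + sn v·cn u·dn u)/D = 0.1969708055885402/0.4149541314212474 = 0.4746809121140721

sn(u+v)=0.47468091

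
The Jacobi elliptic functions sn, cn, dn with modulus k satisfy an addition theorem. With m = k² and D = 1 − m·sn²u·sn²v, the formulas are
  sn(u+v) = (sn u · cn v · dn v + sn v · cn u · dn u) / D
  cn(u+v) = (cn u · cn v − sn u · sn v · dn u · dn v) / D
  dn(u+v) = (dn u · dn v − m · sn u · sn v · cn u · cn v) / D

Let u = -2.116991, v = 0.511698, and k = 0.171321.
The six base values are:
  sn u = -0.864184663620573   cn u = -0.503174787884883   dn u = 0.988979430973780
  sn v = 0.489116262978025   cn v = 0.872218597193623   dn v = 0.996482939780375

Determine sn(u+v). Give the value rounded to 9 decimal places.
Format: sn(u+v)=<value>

sn(u+v)=-0.999748241

m = k² = 0.029350885041
D = 1 − m·sn²u·sn²v = 0.9947560502983203
sn(u+v) = (sn u·cn v·dn v + sn v·cn u·dn u)/D = -0.9945056118922517/0.9947560502983203 = -0.9997482413844143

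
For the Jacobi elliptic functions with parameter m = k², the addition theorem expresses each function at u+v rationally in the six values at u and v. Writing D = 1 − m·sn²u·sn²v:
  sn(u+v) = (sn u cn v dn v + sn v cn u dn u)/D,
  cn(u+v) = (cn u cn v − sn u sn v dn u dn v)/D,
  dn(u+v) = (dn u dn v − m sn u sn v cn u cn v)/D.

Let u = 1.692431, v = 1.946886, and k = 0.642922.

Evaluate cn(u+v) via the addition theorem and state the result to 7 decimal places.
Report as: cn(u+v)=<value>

sn u = 0.997380621405371, cn u = 0.07233184668620054, dn u = 0.7673421005879493
sn v = 0.9924744395626336, cn v = -0.1224519775864656, dn v = 0.7699670470347093
m = k² = 0.413348698084
D = 1 − m·sn²u·sn²v = 0.5949794238995959
cn(u+v) = (cn u·cn v − sn u·sn v·dn u·dn v)/D = -0.5937030401309488/0.5949794238995959 = -0.9978547430089574

cn(u+v)=-0.9978547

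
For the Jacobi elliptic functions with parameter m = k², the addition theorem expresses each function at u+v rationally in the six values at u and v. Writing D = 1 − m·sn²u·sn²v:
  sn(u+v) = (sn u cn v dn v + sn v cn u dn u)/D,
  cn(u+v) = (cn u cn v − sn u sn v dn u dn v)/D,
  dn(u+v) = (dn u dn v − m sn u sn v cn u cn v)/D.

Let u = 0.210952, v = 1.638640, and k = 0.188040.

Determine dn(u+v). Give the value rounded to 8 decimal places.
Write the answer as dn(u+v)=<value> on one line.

sn u = 0.2093372779338892, cn u = 0.977843496714699, dn u = 0.9992249459890971
sn v = 0.998610703259715, cn v = -0.05269405407764119, dn v = 0.9822113512652846
m = k² = 0.0353590416
D = 1 − m·sn²u·sn²v = 0.9984547951470578
dn(u+v) = (dn u·dn v − m·sn u·sn v·cn u·cn v)/D = 0.9818309522016985/0.9984547951470578 = 0.9833504300583675

dn(u+v)=0.98335043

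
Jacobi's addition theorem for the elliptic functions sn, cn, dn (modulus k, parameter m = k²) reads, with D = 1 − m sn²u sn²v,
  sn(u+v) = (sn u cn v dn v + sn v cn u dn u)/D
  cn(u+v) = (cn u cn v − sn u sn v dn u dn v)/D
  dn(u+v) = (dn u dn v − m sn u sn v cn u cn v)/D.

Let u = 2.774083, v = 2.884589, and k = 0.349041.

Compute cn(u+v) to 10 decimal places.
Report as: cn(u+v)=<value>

cn(u+v)=0.6821314511

sn u = 0.451409738403329, cn u = -0.892316786838978, dn u = 0.9875093350398374
sn v = 0.3512786527403943, cn v = -0.9362709587127508, dn v = 0.9924548493304114
m = k² = 0.121829619681
D = 1 − m·sn²u·sn²v = 0.9969366384753233
cn(u+v) = (cn u·cn v − sn u·sn v·dn u·dn v)/D = 0.6800418358298691/0.9969366384753233 = 0.6821314510718545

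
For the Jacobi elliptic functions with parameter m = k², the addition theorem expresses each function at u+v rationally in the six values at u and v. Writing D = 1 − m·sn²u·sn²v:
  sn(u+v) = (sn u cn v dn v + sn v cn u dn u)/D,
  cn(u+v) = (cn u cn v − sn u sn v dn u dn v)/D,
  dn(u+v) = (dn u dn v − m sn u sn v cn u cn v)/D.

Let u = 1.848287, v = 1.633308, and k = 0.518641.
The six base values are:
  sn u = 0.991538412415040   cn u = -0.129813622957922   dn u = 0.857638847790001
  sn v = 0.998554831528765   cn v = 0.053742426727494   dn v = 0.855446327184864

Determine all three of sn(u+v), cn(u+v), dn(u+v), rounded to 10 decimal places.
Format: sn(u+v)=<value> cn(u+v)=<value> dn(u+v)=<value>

sn(u+v)=-0.0890762314 cn(u+v)=-0.9960248114 dn(u+v)=0.9989322753

m = k² = 0.268988486881
D = 1 − m·sn²u·sn²v = 0.7363082067297427
sn(u+v) = (sn u·cn v·dn v + sn v·cn u·dn u)/D = -0.06558756023393146/0.7363082067297427 = -0.08907623144013789
cn(u+v) = (cn u·cn v − sn u·sn v·dn u·dn v)/D = -0.733381242765405/0.7363082067297427 = -0.9960248114341444
dn(u+v) = (dn u·dn v − m·sn u·sn v·cn u·cn v)/D = 0.7355220322848428/0.7363082067297427 = 0.9989322753193372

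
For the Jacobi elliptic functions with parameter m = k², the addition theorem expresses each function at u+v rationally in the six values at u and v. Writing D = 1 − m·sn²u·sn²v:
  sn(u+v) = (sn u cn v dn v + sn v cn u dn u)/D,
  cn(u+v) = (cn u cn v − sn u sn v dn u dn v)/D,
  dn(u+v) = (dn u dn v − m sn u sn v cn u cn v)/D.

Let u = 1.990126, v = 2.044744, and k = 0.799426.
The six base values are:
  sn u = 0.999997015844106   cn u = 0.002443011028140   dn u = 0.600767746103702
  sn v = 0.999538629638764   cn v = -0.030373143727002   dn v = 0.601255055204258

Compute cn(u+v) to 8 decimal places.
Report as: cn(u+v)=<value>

m = k² = 0.639081929476
D = 1 − m·sn²u·sn²v = 0.3615114521244603
cn(u+v) = (cn u·cn v − sn u·sn v·dn u·dn v)/D = -0.3611211151191675/0.3615114521244603 = -0.9989202637897113

cn(u+v)=-0.99892026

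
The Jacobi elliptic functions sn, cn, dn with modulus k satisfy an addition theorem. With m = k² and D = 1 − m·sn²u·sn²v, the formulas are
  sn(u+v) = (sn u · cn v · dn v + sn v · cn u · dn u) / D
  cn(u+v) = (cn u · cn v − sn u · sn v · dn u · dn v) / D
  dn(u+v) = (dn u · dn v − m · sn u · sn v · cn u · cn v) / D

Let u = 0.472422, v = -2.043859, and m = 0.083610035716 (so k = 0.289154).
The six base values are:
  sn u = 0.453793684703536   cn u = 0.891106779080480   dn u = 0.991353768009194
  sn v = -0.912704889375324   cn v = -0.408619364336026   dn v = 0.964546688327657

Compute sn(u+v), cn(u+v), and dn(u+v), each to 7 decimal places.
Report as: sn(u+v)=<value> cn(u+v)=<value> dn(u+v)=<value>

m = k² = 0.083610035716
D = 1 − m·sn²u·sn²v = 0.98565713012269
sn(u+v) = (sn u·cn v·dn v + sn v·cn u·dn u)/D = -0.9851402011720877/0.98565713012269 = -0.9994755489157392
cn(u+v) = (cn u·cn v − sn u·sn v·dn u·dn v)/D = 0.0319180543942762/0.98565713012269 = 0.03238251255819881
dn(u+v) = (dn u·dn v − m·sn u·sn v·cn u·cn v)/D = 0.9435975502471435/0.98565713012269 = 0.9573283867278359

sn(u+v)=-0.9994755 cn(u+v)=0.0323825 dn(u+v)=0.9573284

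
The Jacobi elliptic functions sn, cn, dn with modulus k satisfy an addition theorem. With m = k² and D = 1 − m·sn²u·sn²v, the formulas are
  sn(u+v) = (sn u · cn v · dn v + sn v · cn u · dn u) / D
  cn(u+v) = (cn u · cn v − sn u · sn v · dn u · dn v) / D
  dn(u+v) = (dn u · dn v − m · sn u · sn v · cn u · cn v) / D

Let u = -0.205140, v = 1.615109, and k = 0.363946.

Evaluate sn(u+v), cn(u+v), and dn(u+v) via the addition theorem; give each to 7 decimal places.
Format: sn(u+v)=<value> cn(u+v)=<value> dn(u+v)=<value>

sn(u+v)=0.9795800 cn(u+v)=0.2010547 dn(u+v)=0.9342899

sn u = -0.203519254178371, cn u = 0.9790709438946085, dn u = 0.9972530432955291
sn v = 0.9999377922080546, cn v = 0.01115399991399726, dn v = 0.9314288959700351
m = k² = 0.132456690916
D = 1 − m·sn²u·sn²v = 0.9945143149305964
sn(u+v) = (sn u·cn v·dn v + sn v·cn u·dn u)/D = 0.9742063462130607/0.9945143149305964 = 0.9795800136683272
cn(u+v) = (cn u·cn v − sn u·sn v·dn u·dn v)/D = 0.1999517881892323/0.9945143149305964 = 0.2010547110155837
dn(u+v) = (dn u·dn v − m·sn u·sn v·cn u·cn v)/D = 0.9291646735849227/0.9945143149305964 = 0.9342898937053166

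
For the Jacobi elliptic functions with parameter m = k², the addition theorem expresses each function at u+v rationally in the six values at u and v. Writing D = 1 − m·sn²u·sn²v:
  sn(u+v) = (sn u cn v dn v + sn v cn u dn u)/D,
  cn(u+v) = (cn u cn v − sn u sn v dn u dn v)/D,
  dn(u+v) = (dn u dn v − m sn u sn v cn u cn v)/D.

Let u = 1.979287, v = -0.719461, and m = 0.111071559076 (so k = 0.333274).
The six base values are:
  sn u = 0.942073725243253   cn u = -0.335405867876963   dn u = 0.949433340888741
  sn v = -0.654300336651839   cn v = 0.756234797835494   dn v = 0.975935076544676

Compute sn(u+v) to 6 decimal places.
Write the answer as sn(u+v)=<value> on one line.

m = k² = 0.111071559076
D = 1 − m·sn²u·sn²v = 0.957798592269358
sn(u+v) = (sn u·cn v·dn v + sn v·cn u·dn u)/D = 0.9036433922257351/0.957798592269358 = 0.9434586765101519

sn(u+v)=0.943459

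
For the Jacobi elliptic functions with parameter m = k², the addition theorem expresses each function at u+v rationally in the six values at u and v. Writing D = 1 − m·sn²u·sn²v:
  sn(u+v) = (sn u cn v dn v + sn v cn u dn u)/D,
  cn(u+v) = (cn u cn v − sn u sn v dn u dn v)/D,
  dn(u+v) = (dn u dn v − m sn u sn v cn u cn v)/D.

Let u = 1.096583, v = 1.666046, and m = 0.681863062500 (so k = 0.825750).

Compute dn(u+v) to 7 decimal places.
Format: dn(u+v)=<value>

sn u = 0.8303673723733704, cn u = 0.5572163196620721, dn u = 0.7279070119982383
sn v = 0.9759283517777789, cn v = 0.2180913849658163, dn v = 0.5920886516585771
m = k² = 0.6818630625
D = 1 − m·sn²u·sn²v = 0.5522108289540142
dn(u+v) = (dn u·dn v − m·sn u·sn v·cn u·cn v)/D = 0.3638352189305211/0.5522108289540142 = 0.6588701268674682

dn(u+v)=0.6588701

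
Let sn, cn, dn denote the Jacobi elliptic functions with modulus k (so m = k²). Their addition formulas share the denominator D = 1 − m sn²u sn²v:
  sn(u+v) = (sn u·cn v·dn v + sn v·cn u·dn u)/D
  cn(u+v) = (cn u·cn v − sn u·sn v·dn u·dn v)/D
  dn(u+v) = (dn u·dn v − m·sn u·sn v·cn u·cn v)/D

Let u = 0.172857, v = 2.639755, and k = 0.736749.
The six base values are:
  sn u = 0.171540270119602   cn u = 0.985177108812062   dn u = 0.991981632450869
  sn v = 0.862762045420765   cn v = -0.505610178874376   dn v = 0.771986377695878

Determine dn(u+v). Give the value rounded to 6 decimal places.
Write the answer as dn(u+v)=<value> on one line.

dn(u+v)=0.815507

m = k² = 0.542799089001
D = 1 − m·sn²u·sn²v = 0.9881107803086289
dn(u+v) = (dn u·dn v − m·sn u·sn v·cn u·cn v)/D = 0.8058116324782577/0.9881107803086289 = 0.8155073788655242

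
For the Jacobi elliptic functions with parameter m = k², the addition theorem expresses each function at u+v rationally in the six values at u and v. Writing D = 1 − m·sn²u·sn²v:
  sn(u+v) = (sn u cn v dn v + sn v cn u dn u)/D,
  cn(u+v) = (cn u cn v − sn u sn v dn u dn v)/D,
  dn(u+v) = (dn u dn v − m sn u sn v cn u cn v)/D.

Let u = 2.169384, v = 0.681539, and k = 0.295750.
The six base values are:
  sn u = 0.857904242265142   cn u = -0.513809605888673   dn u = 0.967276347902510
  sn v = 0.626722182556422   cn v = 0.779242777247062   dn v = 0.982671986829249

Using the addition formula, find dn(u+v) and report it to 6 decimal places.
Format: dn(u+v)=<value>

dn(u+v)=0.994491

m = k² = 0.0874680625
D = 1 − m·sn²u·sn²v = 0.9747141666906204
dn(u+v) = (dn u·dn v − m·sn u·sn v·cn u·cn v)/D = 0.9693448535056454/0.9747141666906204 = 0.9944913972029308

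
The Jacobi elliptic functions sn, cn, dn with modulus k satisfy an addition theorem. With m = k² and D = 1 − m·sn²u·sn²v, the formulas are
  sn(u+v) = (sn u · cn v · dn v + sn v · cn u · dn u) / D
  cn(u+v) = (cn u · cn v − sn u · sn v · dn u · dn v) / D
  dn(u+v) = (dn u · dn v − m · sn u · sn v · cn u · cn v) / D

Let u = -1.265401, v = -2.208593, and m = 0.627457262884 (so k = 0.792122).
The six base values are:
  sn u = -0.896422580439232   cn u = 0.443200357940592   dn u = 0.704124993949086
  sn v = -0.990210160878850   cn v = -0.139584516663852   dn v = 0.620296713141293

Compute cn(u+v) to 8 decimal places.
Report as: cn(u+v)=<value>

cn(u+v)=-0.88912985

m = k² = 0.627457262884
D = 1 − m·sn²u·sn²v = 0.5056159135988578
cn(u+v) = (cn u·cn v − sn u·sn v·dn u·dn v)/D = -0.4495581993749531/0.5056159135988578 = -0.8891298459637102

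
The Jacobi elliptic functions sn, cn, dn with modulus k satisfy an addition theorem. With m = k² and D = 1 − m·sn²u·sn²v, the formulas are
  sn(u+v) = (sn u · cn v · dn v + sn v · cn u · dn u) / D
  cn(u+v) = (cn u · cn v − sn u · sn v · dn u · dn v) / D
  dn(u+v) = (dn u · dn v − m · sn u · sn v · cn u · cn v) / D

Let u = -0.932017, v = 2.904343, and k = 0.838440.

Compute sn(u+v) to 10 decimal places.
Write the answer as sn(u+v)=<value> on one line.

sn u = -0.7534195511482949, cn u = 0.6575400975967183, dn u = 0.7752153174603328
sn v = 0.8849337027057214, cn v = -0.4657170190314521, dn v = 0.6704399295722319
m = k² = 0.7029816336
D = 1 − m·sn²u·sn²v = 0.6875077712845104
sn(u+v) = (sn u·cn v·dn v + sn v·cn u·dn u)/D = 0.6863259871659679/0.6875077712845104 = 0.998281060712471

sn(u+v)=0.9982810607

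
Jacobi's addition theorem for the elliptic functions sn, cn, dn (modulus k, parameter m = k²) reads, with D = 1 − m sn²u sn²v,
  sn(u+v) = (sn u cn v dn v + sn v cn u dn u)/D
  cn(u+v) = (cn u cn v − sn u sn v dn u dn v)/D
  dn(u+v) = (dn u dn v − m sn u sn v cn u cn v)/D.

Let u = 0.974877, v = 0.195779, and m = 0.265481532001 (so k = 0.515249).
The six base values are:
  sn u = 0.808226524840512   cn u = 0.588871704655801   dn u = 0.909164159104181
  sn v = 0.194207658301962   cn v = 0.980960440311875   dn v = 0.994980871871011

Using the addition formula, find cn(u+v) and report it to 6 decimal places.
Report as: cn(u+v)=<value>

cn(u+v)=0.438539

m = k² = 0.265481532001
D = 1 − m·sn²u·sn²v = 0.9934591646482199
cn(u+v) = (cn u·cn v − sn u·sn v·dn u·dn v)/D = 0.4356702618502312/0.9934591646482199 = 0.4385386710932406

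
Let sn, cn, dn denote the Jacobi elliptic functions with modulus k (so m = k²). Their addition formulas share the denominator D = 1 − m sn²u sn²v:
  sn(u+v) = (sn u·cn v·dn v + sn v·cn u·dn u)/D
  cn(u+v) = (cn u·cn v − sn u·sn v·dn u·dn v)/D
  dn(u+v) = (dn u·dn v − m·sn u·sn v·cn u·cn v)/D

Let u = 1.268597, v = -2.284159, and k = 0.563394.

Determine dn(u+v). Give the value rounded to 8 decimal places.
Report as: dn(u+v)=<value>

dn(u+v)=0.88533102

sn u = 0.928494880895946, cn u = 0.3713451980974347, dn u = 0.8522661291202077
sn v = -0.8915684213273992, cn v = -0.452886023290374, dn v = 0.8646909222606815
m = k² = 0.317412799236
D = 1 − m·sn²u·sn²v = 0.7824831938158933
dn(u+v) = (dn u·dn v − m·sn u·sn v·cn u·cn v)/D = 0.692756647303392/0.7824831938158933 = 0.885331024076138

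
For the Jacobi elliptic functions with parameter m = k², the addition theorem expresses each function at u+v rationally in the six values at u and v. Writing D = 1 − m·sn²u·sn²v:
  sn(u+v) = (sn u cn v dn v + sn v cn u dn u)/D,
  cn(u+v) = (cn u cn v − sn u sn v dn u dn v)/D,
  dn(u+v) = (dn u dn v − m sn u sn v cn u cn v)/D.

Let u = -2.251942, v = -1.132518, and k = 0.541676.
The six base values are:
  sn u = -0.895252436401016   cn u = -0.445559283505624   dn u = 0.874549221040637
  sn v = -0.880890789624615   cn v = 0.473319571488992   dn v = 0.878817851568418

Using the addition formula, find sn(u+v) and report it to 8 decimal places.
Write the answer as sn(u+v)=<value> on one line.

sn(u+v)=-0.03564401

m = k² = 0.293412888976
D = 1 − m·sn²u·sn²v = 0.8175203879366593
sn(u+v) = (sn u·cn v·dn v + sn v·cn u·dn u)/D = -0.02913970583247339/0.8175203879366593 = -0.0356440111616288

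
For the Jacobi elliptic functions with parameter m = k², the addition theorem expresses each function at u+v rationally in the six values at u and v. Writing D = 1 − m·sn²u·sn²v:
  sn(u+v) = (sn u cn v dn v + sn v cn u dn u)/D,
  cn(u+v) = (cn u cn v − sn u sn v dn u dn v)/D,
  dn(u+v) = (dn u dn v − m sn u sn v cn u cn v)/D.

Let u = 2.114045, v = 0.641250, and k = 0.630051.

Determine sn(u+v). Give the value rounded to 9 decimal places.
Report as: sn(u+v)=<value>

sn u = 0.9651102254949977, cn u = -0.2618439471230806, dn u = 0.7938844383551574
sn v = 0.5853183270911418, cn v = 0.8108035865554784, dn v = 0.9295165509907312
m = k² = 0.396964262601
D = 1 − m·sn²u·sn²v = 0.8733254150902647
sn(u+v) = (sn u·cn v·dn v + sn v·cn u·dn u)/D = 0.6056881226858174/0.8733254150902647 = 0.6935423064760059

sn(u+v)=0.693542306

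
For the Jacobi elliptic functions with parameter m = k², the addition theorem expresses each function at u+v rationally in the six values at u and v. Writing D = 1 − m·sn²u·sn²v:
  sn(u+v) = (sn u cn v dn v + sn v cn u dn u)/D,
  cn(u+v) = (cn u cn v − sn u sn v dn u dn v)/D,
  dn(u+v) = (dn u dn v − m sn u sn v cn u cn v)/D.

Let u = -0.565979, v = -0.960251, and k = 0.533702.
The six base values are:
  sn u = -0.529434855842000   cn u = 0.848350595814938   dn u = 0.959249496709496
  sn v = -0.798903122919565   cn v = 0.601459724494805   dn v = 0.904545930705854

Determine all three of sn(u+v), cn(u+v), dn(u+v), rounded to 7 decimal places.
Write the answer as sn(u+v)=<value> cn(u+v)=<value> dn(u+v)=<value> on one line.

sn(u+v)=-0.9885433 cn(u+v)=0.1509378 dn(u+v)=0.8495007

m = k² = 0.284837824804
D = 1 − m·sn²u·sn²v = 0.94904216615396
sn(u+v) = (sn u·cn v·dn v + sn v·cn u·dn u)/D = -0.938169235161152/0.94904216615396 = -0.9885432582654666
cn(u+v) = (cn u·cn v − sn u·sn v·dn u·dn v)/D = 0.1432463588903392/0.94904216615396 = 0.1509378234171113
dn(u+v) = (dn u·dn v − m·sn u·sn v·cn u·cn v)/D = 0.8062119709297289/0.94904216615396 = 0.8495006857250005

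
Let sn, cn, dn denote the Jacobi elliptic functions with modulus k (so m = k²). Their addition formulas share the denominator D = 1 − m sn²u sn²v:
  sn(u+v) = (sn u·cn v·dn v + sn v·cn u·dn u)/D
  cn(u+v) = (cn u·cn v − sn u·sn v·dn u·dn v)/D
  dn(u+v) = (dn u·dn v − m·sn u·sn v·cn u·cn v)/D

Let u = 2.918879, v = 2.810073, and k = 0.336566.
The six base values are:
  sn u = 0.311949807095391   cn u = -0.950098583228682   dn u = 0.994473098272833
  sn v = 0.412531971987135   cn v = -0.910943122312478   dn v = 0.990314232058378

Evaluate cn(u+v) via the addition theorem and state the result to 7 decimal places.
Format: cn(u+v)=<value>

m = k² = 0.113276672356
D = 1 − m·sn²u·sn²v = 0.998124033187652
cn(u+v) = (cn u·cn v − sn u·sn v·dn u·dn v)/D = 0.7387473191384334/0.998124033187652 = 0.7401357893158208

cn(u+v)=0.7401358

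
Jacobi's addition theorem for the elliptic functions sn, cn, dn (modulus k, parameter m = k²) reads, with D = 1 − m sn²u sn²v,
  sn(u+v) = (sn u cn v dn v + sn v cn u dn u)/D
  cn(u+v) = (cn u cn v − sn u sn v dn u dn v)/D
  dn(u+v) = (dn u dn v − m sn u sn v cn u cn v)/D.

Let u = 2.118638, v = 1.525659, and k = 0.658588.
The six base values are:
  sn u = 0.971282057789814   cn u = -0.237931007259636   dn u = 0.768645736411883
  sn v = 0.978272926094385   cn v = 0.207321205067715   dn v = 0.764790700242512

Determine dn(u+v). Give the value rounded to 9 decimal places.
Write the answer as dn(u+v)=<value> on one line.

m = k² = 0.433738153744
D = 1 − m·sn²u·sn²v = 0.6084038368505203
dn(u+v) = (dn u·dn v − m·sn u·sn v·cn u·cn v)/D = 0.6081826623648183/0.6084038368505203 = 0.9996364676349726

dn(u+v)=0.999636468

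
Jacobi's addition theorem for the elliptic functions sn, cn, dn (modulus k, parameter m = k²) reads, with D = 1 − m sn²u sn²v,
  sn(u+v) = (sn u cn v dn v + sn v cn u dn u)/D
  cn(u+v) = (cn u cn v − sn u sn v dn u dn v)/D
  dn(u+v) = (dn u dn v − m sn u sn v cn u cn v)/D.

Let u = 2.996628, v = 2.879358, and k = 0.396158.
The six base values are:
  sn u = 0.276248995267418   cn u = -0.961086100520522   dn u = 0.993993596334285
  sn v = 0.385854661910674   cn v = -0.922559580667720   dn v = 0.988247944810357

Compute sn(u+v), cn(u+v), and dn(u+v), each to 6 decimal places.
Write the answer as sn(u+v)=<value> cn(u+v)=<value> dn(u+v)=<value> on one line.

m = k² = 0.156941160964
D = 1 − m·sn²u·sn²v = 0.9982168586186089
sn(u+v) = (sn u·cn v·dn v + sn v·cn u·dn u)/D = -0.6204732139451229/0.9982168586186089 = -0.6215815817855152
cn(u+v) = (cn u·cn v − sn u·sn v·dn u·dn v)/D = 0.781952612123659/0.9982168586186089 = 0.7833494349171491
dn(u+v) = (dn u·dn v − m·sn u·sn v·cn u·cn v)/D = 0.9674795029595339/0.9982168586186089 = 0.9692077373832264

sn(u+v)=-0.621582 cn(u+v)=0.783349 dn(u+v)=0.969208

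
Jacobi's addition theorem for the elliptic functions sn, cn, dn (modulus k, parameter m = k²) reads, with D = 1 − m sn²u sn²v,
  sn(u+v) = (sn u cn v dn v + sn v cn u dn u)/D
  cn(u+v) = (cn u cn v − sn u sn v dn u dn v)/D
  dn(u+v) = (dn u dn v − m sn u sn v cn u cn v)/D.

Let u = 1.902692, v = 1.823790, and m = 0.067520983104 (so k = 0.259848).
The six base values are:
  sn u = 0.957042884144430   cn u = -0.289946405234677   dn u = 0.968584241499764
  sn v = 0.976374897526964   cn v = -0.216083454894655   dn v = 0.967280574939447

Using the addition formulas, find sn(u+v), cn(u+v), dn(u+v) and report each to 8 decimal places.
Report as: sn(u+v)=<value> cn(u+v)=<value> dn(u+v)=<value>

sn(u+v)=-0.50394868 cn(u+v)=-0.86373360 dn(u+v)=0.99138897

m = k² = 0.067520983104
D = 1 − m·sn²u·sn²v = 0.9410430830880272
sn(u+v) = (sn u·cn v·dn v + sn v·cn u·dn u)/D = -0.4742374225437035/0.9410430830880272 = -0.5039486831862111
cn(u+v) = (cn u·cn v − sn u·sn v·dn u·dn v)/D = -0.8128105260679911/0.9410430830880272 = -0.8637335959165209
dn(u+v) = (dn u·dn v − m·sn u·sn v·cn u·cn v)/D = 0.9329397293665047/0.9410430830880272 = 0.9913889662788537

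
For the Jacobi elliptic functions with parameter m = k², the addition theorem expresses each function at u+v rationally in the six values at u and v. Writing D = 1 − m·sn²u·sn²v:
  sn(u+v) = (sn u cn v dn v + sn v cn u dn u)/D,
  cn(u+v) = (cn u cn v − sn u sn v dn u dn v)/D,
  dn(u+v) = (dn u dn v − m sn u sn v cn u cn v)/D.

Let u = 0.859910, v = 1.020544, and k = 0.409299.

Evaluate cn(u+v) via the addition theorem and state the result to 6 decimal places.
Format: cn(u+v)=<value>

sn u = 0.7477359727954122, cn u = 0.6639961709134313, dn u = 0.9520162158004009
sn v = 0.8395856763878687, cn v = 0.5432272931327411, dn v = 0.9391008817133022
m = k² = 0.167525671401
D = 1 − m·sn²u·sn²v = 0.9339750687151329
cn(u+v) = (cn u·cn v − sn u·sn v·dn u·dn v)/D = -0.2005666499645389/0.9339750687151329 = -0.214745186122

cn(u+v)=-0.214745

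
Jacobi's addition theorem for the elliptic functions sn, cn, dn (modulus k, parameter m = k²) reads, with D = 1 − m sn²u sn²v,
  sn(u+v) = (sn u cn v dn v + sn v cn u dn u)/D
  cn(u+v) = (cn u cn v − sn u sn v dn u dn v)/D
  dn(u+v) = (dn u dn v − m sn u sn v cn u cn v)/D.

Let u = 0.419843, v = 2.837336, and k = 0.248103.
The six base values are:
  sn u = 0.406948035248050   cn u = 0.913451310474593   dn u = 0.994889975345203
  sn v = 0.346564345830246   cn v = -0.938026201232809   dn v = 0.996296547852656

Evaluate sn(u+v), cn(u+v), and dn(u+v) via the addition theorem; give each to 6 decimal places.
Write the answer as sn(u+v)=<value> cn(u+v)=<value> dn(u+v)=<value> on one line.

m = k² = 0.061555098609
D = 1 − m·sn²u·sn²v = 0.9987756383857285
sn(u+v) = (sn u·cn v·dn v + sn v·cn u·dn u)/D = -0.06536223140333724/0.9987756383857285 = -0.06544235651259874
cn(u+v) = (cn u·cn v − sn u·sn v·dn u·dn v)/D = -0.9966346143591422/0.9987756383857285 = -0.9978563513723195
dn(u+v) = (dn u·dn v − m·sn u·sn v·cn u·cn v)/D = 0.9986439800197998/0.9987756383857285 = 0.999868180239016

sn(u+v)=-0.065442 cn(u+v)=-0.997856 dn(u+v)=0.999868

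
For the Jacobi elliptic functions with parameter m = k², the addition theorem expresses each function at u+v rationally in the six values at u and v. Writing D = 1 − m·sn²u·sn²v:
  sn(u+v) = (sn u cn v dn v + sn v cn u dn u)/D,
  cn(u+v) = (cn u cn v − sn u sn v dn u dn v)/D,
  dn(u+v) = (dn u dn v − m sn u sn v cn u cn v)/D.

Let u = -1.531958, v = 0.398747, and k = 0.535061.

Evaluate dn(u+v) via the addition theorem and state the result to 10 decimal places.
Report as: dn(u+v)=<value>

sn u = -0.9891844106061764, cn u = 0.1466772027743625, dn u = 0.8484509608723042
sn v = 0.3855671204682564, cn v = 0.9226797904006661, dn v = 0.9784883821856891
m = k² = 0.286290273721
D = 1 − m·sn²u·sn²v = 0.9583551689559039
dn(u+v) = (dn u·dn v − m·sn u·sn v·cn u·cn v)/D = 0.8449767892647556/0.9583551689559039 = 0.8816948211228722

dn(u+v)=0.8816948211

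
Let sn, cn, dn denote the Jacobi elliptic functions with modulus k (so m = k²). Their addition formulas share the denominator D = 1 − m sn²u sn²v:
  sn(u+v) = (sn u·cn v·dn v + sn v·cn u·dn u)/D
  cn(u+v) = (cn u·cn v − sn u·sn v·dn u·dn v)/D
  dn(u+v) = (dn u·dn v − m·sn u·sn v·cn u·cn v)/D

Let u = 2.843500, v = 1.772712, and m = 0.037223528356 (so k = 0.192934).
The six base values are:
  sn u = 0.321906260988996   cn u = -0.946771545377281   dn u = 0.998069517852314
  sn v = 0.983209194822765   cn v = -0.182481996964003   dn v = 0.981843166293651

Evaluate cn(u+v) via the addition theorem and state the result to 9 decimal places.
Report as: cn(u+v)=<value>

cn(u+v)=-0.137900069

m = k² = 0.037223528356
D = 1 − m·sn²u·sn²v = 0.9962712072384937
cn(u+v) = (cn u·cn v − sn u·sn v·dn u·dn v)/D = -0.1373858677442686/0.9962712072384937 = -0.1379000685215831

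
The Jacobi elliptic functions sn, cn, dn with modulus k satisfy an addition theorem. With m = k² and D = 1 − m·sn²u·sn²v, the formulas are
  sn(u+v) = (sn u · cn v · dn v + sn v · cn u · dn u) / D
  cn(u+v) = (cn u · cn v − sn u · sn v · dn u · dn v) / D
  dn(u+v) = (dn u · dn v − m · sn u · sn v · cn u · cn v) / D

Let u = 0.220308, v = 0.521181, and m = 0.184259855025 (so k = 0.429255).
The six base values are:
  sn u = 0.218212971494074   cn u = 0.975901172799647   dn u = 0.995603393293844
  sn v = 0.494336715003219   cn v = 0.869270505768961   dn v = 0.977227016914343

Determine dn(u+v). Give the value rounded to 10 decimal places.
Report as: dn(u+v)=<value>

dn(u+v)=0.9581233603

m = k² = 0.184259855025
D = 1 − m·sn²u·sn²v = 0.9978559367830177
dn(u+v) = (dn u·dn v − m·sn u·sn v·cn u·cn v)/D = 0.9560690832475161/0.9978559367830177 = 0.9581233603016703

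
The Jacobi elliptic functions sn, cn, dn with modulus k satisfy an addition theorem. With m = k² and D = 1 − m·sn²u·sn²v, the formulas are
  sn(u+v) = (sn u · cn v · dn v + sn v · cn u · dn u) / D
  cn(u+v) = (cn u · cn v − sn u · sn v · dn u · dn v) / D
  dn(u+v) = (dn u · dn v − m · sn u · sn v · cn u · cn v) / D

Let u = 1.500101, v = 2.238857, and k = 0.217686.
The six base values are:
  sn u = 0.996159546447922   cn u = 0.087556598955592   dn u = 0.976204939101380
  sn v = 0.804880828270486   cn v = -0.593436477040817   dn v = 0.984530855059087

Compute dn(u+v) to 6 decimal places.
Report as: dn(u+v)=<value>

dn(u+v)=0.993339

m = k² = 0.047387194596
D = 1 − m·sn²u·sn²v = 0.9695363479134701
dn(u+v) = (dn u·dn v − m·sn u·sn v·cn u·cn v)/D = 0.9630780536608286/0.9695363479134701 = 0.9933387806795069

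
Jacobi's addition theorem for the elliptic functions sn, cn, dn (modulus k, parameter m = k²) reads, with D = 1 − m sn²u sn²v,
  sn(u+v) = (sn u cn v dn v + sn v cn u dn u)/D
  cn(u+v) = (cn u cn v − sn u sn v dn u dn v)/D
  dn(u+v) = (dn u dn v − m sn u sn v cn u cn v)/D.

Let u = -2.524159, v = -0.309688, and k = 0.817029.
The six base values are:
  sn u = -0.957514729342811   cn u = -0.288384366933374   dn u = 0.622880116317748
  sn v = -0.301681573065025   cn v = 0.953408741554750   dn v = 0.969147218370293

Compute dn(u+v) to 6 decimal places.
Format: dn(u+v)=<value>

m = k² = 0.667536386841
D = 1 − m·sn²u·sn²v = 0.9442989427624718
dn(u+v) = (dn u·dn v − m·sn u·sn v·cn u·cn v)/D = 0.6566801284878949/0.9442989427624718 = 0.6954155074735434

dn(u+v)=0.695416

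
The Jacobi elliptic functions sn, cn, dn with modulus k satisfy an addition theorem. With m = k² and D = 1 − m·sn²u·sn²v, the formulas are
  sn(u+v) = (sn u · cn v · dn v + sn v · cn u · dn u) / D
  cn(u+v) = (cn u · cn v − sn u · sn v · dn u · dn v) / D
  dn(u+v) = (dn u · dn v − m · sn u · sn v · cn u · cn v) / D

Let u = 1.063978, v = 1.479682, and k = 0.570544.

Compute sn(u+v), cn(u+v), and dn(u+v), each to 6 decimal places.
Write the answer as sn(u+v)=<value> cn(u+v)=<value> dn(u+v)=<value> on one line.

sn(u+v)=0.770535 cn(u+v)=-0.637398 dn(u+v)=0.898182

sn u = 0.8479547463663617, cn u = 0.5300686258540108, dn u = 0.8751810790550189
sn v = 0.9789497827344451, cn v = 0.2041012564492997, dn v = 0.8294816784006337
m = k² = 0.325520455936
D = 1 − m·sn²u·sn²v = 0.7756921541008003
sn(u+v) = (sn u·cn v·dn v + sn v·cn u·dn u)/D = 0.5976979661669389/0.7756921541008003 = 0.7705350157367567
cn(u+v) = (cn u·cn v − sn u·sn v·dn u·dn v)/D = -0.4944243715407287/0.7756921541008003 = -0.6373976698447807
dn(u+v) = (dn u·dn v − m·sn u·sn v·cn u·cn v)/D = 0.6967126090936445/0.7756921541008003 = 0.8981818436739113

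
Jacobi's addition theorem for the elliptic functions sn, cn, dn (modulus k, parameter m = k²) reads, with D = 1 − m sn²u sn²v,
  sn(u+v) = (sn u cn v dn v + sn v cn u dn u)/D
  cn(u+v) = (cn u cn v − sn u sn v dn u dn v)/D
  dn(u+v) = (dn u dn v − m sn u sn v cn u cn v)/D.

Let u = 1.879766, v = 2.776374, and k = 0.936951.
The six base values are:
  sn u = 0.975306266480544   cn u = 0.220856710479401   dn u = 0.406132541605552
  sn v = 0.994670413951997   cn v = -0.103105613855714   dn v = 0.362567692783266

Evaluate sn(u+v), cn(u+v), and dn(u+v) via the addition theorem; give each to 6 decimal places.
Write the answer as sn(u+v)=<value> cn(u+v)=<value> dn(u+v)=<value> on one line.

m = k² = 0.877877176401
D = 1 − m·sn²u·sn²v = 0.1738209314398368
sn(u+v) = (sn u·cn v·dn v + sn v·cn u·dn u)/D = 0.0527594042569057/0.1738209314398368 = 0.3035273359766046
cn(u+v) = (cn u·cn v − sn u·sn v·dn u·dn v)/D = -0.1656205345634075/0.1738209314398368 = -0.9528227307925359
dn(u+v) = (dn u·dn v − m·sn u·sn v·cn u·cn v)/D = 0.1666436228400596/0.1738209314398368 = 0.9587086058029703

sn(u+v)=0.303527 cn(u+v)=-0.952823 dn(u+v)=0.958709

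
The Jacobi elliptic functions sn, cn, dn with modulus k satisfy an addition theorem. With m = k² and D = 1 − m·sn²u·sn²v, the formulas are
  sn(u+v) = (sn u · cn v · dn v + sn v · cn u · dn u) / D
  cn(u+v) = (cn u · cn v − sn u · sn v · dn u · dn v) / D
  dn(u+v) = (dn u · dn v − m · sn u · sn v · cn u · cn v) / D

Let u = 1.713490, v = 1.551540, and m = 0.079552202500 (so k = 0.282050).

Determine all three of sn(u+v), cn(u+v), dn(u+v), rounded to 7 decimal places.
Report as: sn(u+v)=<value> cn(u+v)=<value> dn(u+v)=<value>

sn u = 0.9944373667368433, cn u = -0.1053295952593244, dn u = 0.9598595602381686
sn v = 0.9987568431912181, cn v = 0.04984744906926049, dn v = 0.9595027182250806
m = k² = 0.0795522025
D = 1 − m·sn²u·sn²v = 0.9215258511604959
sn(u+v) = (sn u·cn v·dn v + sn v·cn u·dn u)/D = -0.05341322480844061/0.9215258511604959 = -0.05796172157425239
cn(u+v) = (cn u·cn v − sn u·sn v·dn u·dn v)/D = -0.9199765876220109/0.9215258511604959 = -0.9983188062097943
dn(u+v) = (dn u·dn v − m·sn u·sn v·cn u·cn v)/D = 0.9214026992061139/0.9215258511604959 = 0.9998663608251175

sn(u+v)=-0.0579617 cn(u+v)=-0.9983188 dn(u+v)=0.9998664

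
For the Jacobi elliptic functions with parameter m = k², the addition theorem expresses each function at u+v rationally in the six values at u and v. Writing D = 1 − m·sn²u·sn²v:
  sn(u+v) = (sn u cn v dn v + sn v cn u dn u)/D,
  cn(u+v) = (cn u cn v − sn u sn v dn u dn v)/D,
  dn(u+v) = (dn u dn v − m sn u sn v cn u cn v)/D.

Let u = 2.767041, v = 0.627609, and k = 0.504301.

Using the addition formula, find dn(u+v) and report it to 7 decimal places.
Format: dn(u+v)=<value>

dn(u+v)=0.9999567

sn u = 0.5648815138654086, cn u = -0.8251720276967247, dn u = 0.9585660671839569
sn v = 0.5793728068560184, cn v = 0.8150626667169702, dn v = 0.9563638686535032
m = k² = 0.254319498601
D = 1 − m·sn²u·sn²v = 0.9727597807681083
dn(u+v) = (dn u·dn v − m·sn u·sn v·cn u·cn v)/D = 0.9727176601666769/0.9727597807681083 = 0.9999566998941937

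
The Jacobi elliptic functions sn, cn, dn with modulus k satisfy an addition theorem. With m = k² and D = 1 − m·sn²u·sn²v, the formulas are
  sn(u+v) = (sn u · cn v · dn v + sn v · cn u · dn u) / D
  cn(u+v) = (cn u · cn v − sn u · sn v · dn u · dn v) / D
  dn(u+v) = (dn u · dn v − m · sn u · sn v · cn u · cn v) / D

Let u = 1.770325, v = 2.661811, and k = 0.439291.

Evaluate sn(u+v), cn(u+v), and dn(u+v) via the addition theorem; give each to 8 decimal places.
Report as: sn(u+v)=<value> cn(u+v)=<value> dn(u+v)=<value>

sn(u+v)=-0.88424550 cn(u+v)=-0.46702237 dn(u+v)=0.92147356

sn u = 0.9947354364422857, cn u = -0.1024763947744812, dn u = 0.8994720361528148
sn v = 0.5990235856946946, cn v = -0.8007313805399854, dn v = 0.964756112377104
m = k² = 0.192976582681
D = 1 − m·sn²u·sn²v = 0.9314815333663638
sn(u+v) = (sn u·cn v·dn v + sn v·cn u·dn u)/D = -0.8236583533857336/0.9314815333663638 = -0.884245499112625
cn(u+v) = (cn u·cn v − sn u·sn v·dn u·dn v)/D = -0.4350227165338084/0.9314815333663638 = -0.4670223734459246
dn(u+v) = (dn u·dn v − m·sn u·sn v·cn u·cn v)/D = 0.8583356037002241/0.9314815333663638 = 0.9214735590068102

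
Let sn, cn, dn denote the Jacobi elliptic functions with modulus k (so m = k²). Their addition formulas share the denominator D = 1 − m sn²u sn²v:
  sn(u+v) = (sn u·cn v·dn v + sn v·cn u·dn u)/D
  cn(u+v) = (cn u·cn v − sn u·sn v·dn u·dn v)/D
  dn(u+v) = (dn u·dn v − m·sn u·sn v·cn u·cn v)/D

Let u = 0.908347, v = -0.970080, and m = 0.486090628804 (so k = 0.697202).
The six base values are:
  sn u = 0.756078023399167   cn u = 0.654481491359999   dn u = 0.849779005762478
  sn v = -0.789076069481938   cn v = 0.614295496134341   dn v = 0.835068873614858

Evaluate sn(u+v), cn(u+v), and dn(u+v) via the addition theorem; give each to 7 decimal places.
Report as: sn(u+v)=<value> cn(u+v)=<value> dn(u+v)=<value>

sn(u+v)=-0.0616748 cn(u+v)=0.9980963 dn(u+v)=0.9990751

m = k² = 0.486090628804
D = 1 − m·sn²u·sn²v = 0.8269832207167675
sn(u+v) = (sn u·cn v·dn v + sn v·cn u·dn u)/D = -0.0510040163535741/0.8269832207167675 = -0.06167478985772844
cn(u+v) = (cn u·cn v − sn u·sn v·dn u·dn v)/D = 0.8254088911944686/0.8269832207167675 = 0.9980962981075549
dn(u+v) = (dn u·dn v − m·sn u·sn v·cn u·cn v)/D = 0.8262183285778102/0.8269832207167675 = 0.9990750814287449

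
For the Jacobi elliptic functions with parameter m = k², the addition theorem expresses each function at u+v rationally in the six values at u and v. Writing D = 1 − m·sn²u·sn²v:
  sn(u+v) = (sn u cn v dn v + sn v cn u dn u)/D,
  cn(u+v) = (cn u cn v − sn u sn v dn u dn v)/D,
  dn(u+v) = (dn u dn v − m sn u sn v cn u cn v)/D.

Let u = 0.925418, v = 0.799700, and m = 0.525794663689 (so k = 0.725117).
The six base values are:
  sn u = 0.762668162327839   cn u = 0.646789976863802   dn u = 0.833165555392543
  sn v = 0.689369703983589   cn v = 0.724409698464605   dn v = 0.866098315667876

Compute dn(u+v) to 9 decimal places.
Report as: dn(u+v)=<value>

m = k² = 0.525794663689
D = 1 − m·sn²u·sn²v = 0.8546577781260934
dn(u+v) = (dn u·dn v − m·sn u·sn v·cn u·cn v)/D = 0.592078904296077/0.8546577781260934 = 0.6927672332126411

dn(u+v)=0.692767233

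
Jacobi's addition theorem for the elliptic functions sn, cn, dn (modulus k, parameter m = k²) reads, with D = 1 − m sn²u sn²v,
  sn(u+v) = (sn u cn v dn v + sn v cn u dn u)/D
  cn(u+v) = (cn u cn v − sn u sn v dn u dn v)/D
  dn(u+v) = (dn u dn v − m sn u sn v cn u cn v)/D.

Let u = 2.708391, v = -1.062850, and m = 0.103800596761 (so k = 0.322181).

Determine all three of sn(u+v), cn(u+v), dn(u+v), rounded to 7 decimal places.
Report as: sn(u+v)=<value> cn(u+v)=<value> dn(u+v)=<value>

sn u = 0.4947606703281561, cn u = -0.869029274015803, dn u = 0.987213678476046
sn v = -0.8655836916254788, cn v = 0.5007642886548601, dn v = 0.9603275205269849
m = k² = 0.103800596761
D = 1 − m·sn²u·sn²v = 0.980962569997475
sn(u+v) = (sn u·cn v·dn v + sn v·cn u·dn u)/D = 0.9805287535762465/0.980962569997475 = 0.9995577645523931
cn(u+v) = (cn u·cn v − sn u·sn v·dn u·dn v)/D = -0.0291706555679407/0.980962569997475 = -0.02973676719185706
dn(u+v) = (dn u·dn v − m·sn u·sn v·cn u·cn v)/D = 0.9287033256697977/0.980962569997475 = 0.9467265664093465

sn(u+v)=0.9995578 cn(u+v)=-0.0297368 dn(u+v)=0.9467266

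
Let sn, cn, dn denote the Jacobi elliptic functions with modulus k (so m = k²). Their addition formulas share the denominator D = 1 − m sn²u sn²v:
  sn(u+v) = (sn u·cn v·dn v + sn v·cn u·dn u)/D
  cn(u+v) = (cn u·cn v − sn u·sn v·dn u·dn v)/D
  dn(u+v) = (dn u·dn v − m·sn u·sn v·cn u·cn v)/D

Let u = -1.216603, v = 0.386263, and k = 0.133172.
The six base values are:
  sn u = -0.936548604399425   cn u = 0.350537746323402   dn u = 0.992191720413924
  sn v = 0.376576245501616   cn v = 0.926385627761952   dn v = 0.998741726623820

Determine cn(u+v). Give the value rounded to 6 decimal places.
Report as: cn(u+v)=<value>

cn(u+v)=0.675712

m = k² = 0.017734781584
D = 1 − m·sn²u·sn²v = 0.9977940669442555
cn(u+v) = (cn u·cn v − sn u·sn v·dn u·dn v)/D = 0.6742209427957307/0.9977940669442555 = 0.675711517167598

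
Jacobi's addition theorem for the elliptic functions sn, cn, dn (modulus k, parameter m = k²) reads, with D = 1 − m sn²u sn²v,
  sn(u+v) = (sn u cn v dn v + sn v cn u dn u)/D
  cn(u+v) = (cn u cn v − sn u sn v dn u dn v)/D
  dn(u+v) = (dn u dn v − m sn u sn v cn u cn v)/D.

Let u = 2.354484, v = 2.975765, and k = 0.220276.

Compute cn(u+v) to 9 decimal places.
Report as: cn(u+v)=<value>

sn u = 0.7327256962044552, cn u = -0.680524102528115, dn u = 0.9868887634231543
sn v = 0.2035121241188449, cn v = -0.9790724259913747, dn v = 0.9989946823704279
m = k² = 0.048521516176
D = 1 − m·sn²u·sn²v = 0.9989210587885022
cn(u+v) = (cn u·cn v − sn u·sn v·dn u·dn v)/D = 0.519266895926758/0.9989210587885022 = 0.519827759519384

cn(u+v)=0.519827760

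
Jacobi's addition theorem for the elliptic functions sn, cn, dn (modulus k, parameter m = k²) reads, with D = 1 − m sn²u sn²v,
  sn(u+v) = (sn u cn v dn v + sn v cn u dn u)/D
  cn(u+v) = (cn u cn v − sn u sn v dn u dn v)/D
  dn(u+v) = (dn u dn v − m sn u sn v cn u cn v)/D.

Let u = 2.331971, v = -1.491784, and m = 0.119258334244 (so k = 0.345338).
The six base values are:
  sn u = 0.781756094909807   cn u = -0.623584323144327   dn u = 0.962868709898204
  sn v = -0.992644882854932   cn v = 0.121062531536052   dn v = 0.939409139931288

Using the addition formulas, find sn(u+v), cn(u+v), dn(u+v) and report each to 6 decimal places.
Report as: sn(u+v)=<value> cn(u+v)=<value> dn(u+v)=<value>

m = k² = 0.119258334244
D = 1 − m·sn²u·sn²v = 0.9281843481216759
sn(u+v) = (sn u·cn v·dn v + sn v·cn u·dn u)/D = 0.6849205707539437/0.9281843481216759 = 0.7379143724411923
cn(u+v) = (cn u·cn v − sn u·sn v·dn u·dn v)/D = 0.6264263690619613/0.9281843481216759 = 0.6748943465052299
dn(u+v) = (dn u·dn v − m·sn u·sn v·cn u·cn v)/D = 0.8975411795129156/0.9281843481216759 = 0.9669859024548609

sn(u+v)=0.737914 cn(u+v)=0.674894 dn(u+v)=0.966986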